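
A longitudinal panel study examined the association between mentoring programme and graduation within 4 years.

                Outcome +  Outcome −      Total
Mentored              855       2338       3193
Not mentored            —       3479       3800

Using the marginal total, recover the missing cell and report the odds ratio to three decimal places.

The missing cell is in the unexposed row: 3800 − 3479 = 321.
So a = 855, b = 2338, c = 321, d = 3479.
OR = (a·d)/(b·c) = (855 × 3479) / (2338 × 321) = 2974545 / 750498 = 3.96343

3.963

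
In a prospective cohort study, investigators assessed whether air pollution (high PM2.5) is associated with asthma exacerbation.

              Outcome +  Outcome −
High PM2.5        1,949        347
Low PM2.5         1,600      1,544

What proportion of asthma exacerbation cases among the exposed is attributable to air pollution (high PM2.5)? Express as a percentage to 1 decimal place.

40.0

Cells: a = 1949, b = 347, c = 1600, d = 1544.
Risk in exposed = 1949/2296 = 0.84887; risk in unexposed = 1600/3144 = 0.50891.
RR = 0.84887/0.50891 = 1.66802
AR% = (RR − 1)/RR × 100 = (1.66802 − 1)/1.66802 × 100 = 40.0489%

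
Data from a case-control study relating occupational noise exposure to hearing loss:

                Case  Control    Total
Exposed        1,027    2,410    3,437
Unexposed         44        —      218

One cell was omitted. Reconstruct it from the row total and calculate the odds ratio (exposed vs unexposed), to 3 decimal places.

The missing cell is in the unexposed row: 218 − 44 = 174.
So a = 1027, b = 2410, c = 44, d = 174.
OR = (a·d)/(b·c) = (1027 × 174) / (2410 × 44) = 178698 / 106040 = 1.68519

1.685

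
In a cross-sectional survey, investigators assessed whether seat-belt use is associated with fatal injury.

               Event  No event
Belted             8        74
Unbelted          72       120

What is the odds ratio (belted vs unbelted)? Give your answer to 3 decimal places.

0.180

Cells: a = 8, b = 74, c = 72, d = 120.
OR = (a·d)/(b·c) = (8 × 120) / (74 × 72) = 960 / 5328 = 0.18018
Exposure is associated with lower odds of fatal injury (OR = 0.18 < 1).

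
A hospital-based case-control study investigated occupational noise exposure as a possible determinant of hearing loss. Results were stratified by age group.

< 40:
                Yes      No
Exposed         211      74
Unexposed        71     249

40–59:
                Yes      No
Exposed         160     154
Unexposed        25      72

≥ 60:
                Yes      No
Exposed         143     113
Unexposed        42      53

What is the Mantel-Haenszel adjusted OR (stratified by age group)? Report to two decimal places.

OR_MH = Σ(aᵢdᵢ/nᵢ) / Σ(bᵢcᵢ/nᵢ), where nᵢ is the stratum total.
Stratum 1 (< 40): n = 605; a·d/n = 211·249/605 = 86.8413; b·c/n = 74·71/605 = 8.6843
Stratum 2 (40–59): n = 411; a·d/n = 160·72/411 = 28.0292; b·c/n = 154·25/411 = 9.3674
Stratum 3 (≥ 60): n = 351; a·d/n = 143·53/351 = 21.5926; b·c/n = 113·42/351 = 13.5214
OR_MH = (86.8413 + 28.0292 + 21.5926) / (8.6843 + 9.3674 + 13.5214) = 136.4631 / 31.5731 = 4.32214

4.32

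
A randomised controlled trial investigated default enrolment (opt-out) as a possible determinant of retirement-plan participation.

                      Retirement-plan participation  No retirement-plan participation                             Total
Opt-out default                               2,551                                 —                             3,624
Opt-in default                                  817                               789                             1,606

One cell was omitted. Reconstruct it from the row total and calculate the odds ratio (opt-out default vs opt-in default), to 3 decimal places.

2.296

The missing cell is in the exposed row: 3624 − 2551 = 1073.
So a = 2551, b = 1073, c = 817, d = 789.
OR = (a·d)/(b·c) = (2551 × 789) / (1073 × 817) = 2012739 / 876641 = 2.29597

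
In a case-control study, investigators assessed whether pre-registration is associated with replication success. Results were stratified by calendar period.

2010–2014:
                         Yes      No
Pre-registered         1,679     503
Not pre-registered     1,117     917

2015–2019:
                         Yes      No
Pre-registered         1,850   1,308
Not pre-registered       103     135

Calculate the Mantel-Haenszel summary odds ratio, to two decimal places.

2.54

OR_MH = Σ(aᵢdᵢ/nᵢ) / Σ(bᵢcᵢ/nᵢ), where nᵢ is the stratum total.
Stratum 1 (2010–2014): n = 4216; a·d/n = 1679·917/4216 = 365.1905; b·c/n = 503·1117/4216 = 133.2664
Stratum 2 (2015–2019): n = 3396; a·d/n = 1850·135/3396 = 73.5424; b·c/n = 1308·103/3396 = 39.6714
OR_MH = (365.1905 + 73.5424) / (133.2664 + 39.6714) = 438.7329 / 172.9377 = 2.53694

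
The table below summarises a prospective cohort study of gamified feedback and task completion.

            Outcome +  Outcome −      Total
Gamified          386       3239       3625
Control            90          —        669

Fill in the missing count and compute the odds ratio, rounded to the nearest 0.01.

The missing cell is in the unexposed row: 669 − 90 = 579.
So a = 386, b = 3239, c = 90, d = 579.
OR = (a·d)/(b·c) = (386 × 579) / (3239 × 90) = 223494 / 291510 = 0.76668

0.77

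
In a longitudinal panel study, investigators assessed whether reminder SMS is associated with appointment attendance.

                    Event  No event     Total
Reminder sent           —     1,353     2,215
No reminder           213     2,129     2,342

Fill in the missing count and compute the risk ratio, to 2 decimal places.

4.28

The missing cell is in the exposed row: 2215 − 1353 = 862.
So a = 862, b = 1353, c = 213, d = 2129.
RR = [a/(a+b)] / [c/(c+d)] = (862/2215) / (213/2342) = 0.38916/0.09095 = 4.27899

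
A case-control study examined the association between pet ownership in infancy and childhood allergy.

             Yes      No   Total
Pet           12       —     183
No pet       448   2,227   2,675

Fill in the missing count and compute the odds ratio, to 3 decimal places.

The missing cell is in the exposed row: 183 − 12 = 171.
So a = 12, b = 171, c = 448, d = 2227.
OR = (a·d)/(b·c) = (12 × 2227) / (171 × 448) = 26724 / 76608 = 0.34884

0.349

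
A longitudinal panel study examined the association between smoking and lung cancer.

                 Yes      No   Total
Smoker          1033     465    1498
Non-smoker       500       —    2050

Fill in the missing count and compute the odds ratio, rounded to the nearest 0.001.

The missing cell is in the unexposed row: 2050 − 500 = 1550.
So a = 1033, b = 465, c = 500, d = 1550.
OR = (a·d)/(b·c) = (1033 × 1550) / (465 × 500) = 1601150 / 232500 = 6.88667

6.887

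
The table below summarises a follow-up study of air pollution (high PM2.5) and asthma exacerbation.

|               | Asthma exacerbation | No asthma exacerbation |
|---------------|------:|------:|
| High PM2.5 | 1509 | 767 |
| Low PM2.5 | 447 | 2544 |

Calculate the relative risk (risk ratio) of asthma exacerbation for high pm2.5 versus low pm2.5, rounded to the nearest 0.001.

4.436

Cells: a = 1509, b = 767, c = 447, d = 2544.
Risk in exposed = 1509/2276 = 0.66301; risk in unexposed = 447/2991 = 0.14945.
RR = 0.66301 / 0.14945 = 4.43635
The risk among the exposed is 4.44 times that among the unexposed.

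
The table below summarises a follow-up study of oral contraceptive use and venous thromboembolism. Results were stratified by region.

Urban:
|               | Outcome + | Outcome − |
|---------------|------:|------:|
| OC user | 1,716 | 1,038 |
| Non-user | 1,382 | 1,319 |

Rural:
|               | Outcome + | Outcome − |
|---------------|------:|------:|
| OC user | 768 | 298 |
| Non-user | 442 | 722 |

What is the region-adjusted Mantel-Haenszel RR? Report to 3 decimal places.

RR_MH = Σ(aᵢ·n₀ᵢ/nᵢ) / Σ(cᵢ·n₁ᵢ/nᵢ), with n₁ᵢ = aᵢ+bᵢ (exposed), n₀ᵢ = cᵢ+dᵢ (unexposed), nᵢ = n₁ᵢ+n₀ᵢ.
Stratum 1 (Urban): n₁ = 2754, n₀ = 2701, n = 5455; a·n₀/n = 1716·2701/5455 = 849.6638; c·n₁/n = 1382·2754/5455 = 697.7137
Stratum 2 (Rural): n₁ = 1066, n₀ = 1164, n = 2230; a·n₀/n = 768·1164/2230 = 400.8753; c·n₁/n = 442·1066/2230 = 211.2879
RR_MH = (849.6638 + 400.8753) / (697.7137 + 211.2879) = 1250.5391 / 909.0015 = 1.37573

1.376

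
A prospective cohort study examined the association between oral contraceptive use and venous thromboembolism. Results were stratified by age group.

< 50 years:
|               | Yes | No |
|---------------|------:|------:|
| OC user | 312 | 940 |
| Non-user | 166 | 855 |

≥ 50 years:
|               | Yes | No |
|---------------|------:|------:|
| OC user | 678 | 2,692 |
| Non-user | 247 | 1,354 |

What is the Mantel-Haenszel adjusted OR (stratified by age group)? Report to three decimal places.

OR_MH = Σ(aᵢdᵢ/nᵢ) / Σ(bᵢcᵢ/nᵢ), where nᵢ is the stratum total.
Stratum 1 (< 50 years): n = 2273; a·d/n = 312·855/2273 = 117.3603; b·c/n = 940·166/2273 = 68.6494
Stratum 2 (≥ 50 years): n = 4971; a·d/n = 678·1354/4971 = 184.6735; b·c/n = 2692·247/4971 = 133.7606
OR_MH = (117.3603 + 184.6735) / (68.6494 + 133.7606) = 302.0338 / 202.4100 = 1.49219

1.492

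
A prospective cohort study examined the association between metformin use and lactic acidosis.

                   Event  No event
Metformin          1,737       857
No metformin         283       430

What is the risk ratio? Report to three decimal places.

1.687

Cells: a = 1737, b = 857, c = 283, d = 430.
Risk in exposed = 1737/2594 = 0.66962; risk in unexposed = 283/713 = 0.39691.
RR = 0.66962 / 0.39691 = 1.68707
The risk among the exposed is 1.69 times that among the unexposed.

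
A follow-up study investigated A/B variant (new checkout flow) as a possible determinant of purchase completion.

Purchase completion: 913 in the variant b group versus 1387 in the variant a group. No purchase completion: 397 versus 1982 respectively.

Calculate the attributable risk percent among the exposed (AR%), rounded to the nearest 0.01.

From the description: a = 913, b = 397, c = 1387, d = 1982.
Risk in exposed = 913/1310 = 0.69695; risk in unexposed = 1387/3369 = 0.41169.
RR = 0.69695/0.41169 = 1.69287
AR% = (RR − 1)/RR × 100 = (1.69287 − 1)/1.69287 × 100 = 40.9288%

40.93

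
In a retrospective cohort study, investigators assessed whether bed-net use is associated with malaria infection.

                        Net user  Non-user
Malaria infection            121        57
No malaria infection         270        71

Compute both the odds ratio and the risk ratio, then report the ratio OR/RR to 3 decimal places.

Reading the table with exposure as columns: a = 121 (Net user, case), b = 270 (Net user, non-case), c = 57 (Non-user, case), d = 71.
OR = (121·71)/(270·57) = 8591/15390 = 0.55822
Risk in exposed = 121/391 = 0.30946; risk in unexposed = 57/128 = 0.44531; RR = 0.69493
OR/RR = 0.55822 / 0.69493 = 0.80327
The outcome is not rare, so the OR lies further from 1 than the RR.

0.803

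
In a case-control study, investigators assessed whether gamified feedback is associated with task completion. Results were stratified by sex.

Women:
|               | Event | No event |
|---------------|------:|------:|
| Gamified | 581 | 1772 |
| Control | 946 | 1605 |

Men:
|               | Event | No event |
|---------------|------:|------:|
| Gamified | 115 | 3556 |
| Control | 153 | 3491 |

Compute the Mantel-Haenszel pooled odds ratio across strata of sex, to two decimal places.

0.59

OR_MH = Σ(aᵢdᵢ/nᵢ) / Σ(bᵢcᵢ/nᵢ), where nᵢ is the stratum total.
Stratum 1 (Women): n = 4904; a·d/n = 581·1605/4904 = 190.1519; b·c/n = 1772·946/4904 = 341.8254
Stratum 2 (Men): n = 7315; a·d/n = 115·3491/7315 = 54.8824; b·c/n = 3556·153/7315 = 74.3770
OR_MH = (190.1519 + 54.8824) / (341.8254 + 74.3770) = 245.0344 / 416.2025 = 0.58874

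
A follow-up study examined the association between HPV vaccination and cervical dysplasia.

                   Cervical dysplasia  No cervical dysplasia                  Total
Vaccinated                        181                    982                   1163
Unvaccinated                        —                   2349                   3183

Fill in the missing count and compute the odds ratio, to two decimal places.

0.52

The missing cell is in the unexposed row: 3183 − 2349 = 834.
So a = 181, b = 982, c = 834, d = 2349.
OR = (a·d)/(b·c) = (181 × 2349) / (982 × 834) = 425169 / 818988 = 0.51914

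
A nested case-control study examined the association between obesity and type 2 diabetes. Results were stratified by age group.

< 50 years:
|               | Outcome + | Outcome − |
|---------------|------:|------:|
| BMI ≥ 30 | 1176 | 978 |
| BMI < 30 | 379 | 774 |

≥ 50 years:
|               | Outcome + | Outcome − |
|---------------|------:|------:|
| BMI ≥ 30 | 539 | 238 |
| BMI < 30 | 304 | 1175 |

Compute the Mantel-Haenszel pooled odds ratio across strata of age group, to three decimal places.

3.857

OR_MH = Σ(aᵢdᵢ/nᵢ) / Σ(bᵢcᵢ/nᵢ), where nᵢ is the stratum total.
Stratum 1 (< 50 years): n = 3307; a·d/n = 1176·774/3307 = 275.2416; b·c/n = 978·379/3307 = 112.0841
Stratum 2 (≥ 50 years): n = 2256; a·d/n = 539·1175/2256 = 280.7292; b·c/n = 238·304/2256 = 32.0709
OR_MH = (275.2416 + 280.7292) / (112.0841 + 32.0709) = 555.9708 / 144.1550 = 3.85676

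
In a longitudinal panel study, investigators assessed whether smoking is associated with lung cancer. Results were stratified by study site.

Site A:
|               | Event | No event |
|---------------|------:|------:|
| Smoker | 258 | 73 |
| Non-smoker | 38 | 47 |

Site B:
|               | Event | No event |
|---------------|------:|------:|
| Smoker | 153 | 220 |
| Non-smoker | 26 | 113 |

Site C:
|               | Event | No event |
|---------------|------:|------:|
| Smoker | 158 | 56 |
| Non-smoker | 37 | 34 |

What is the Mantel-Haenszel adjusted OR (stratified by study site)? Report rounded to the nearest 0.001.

3.256

OR_MH = Σ(aᵢdᵢ/nᵢ) / Σ(bᵢcᵢ/nᵢ), where nᵢ is the stratum total.
Stratum 1 (Site A): n = 416; a·d/n = 258·47/416 = 29.1490; b·c/n = 73·38/416 = 6.6683
Stratum 2 (Site B): n = 512; a·d/n = 153·113/512 = 33.7676; b·c/n = 220·26/512 = 11.1719
Stratum 3 (Site C): n = 285; a·d/n = 158·34/285 = 18.8491; b·c/n = 56·37/285 = 7.2702
OR_MH = (29.1490 + 33.7676 + 18.8491) / (6.6683 + 11.1719 + 7.2702) = 81.7657 / 25.1103 = 3.25626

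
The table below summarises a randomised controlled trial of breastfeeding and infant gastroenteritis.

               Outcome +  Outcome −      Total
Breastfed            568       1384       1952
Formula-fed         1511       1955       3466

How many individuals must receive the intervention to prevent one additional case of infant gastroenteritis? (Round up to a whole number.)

7

Risk in treated group = 568/1952 = 0.29098; risk in control = 1511/3466 = 0.43595.
Absolute risk reduction = 0.43595 − 0.29098 = 0.14497
NNT = 1 / ARR = 1 / 0.14497 = 6.898 → round up → 7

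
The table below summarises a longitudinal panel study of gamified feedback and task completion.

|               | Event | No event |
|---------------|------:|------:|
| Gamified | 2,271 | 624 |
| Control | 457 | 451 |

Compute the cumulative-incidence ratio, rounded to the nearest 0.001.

1.559

Cells: a = 2271, b = 624, c = 457, d = 451.
Risk in exposed = 2271/2895 = 0.78446; risk in unexposed = 457/908 = 0.50330.
RR = 0.78446 / 0.50330 = 1.55861
The risk among the exposed is 1.56 times that among the unexposed.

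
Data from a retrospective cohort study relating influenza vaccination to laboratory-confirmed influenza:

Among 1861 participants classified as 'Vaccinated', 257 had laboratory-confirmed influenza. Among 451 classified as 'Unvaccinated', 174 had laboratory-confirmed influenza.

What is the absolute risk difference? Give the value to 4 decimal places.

From the description: a = 257, b = 1604, c = 174, d = 277.
Risk in exposed = 257/1861 = 0.138098; risk in unexposed = 174/451 = 0.385809.
Risk difference = 0.138098 − 0.385809 = -0.247712

-0.2477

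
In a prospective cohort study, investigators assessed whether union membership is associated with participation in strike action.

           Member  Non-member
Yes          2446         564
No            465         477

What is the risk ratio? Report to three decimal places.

1.551

Reading the table with exposure as columns: a = 2446 (Member, case), b = 465 (Member, non-case), c = 564 (Non-member, case), d = 477.
Risk in exposed = 2446/2911 = 0.84026; risk in unexposed = 564/1041 = 0.54179.
RR = 0.84026 / 0.54179 = 1.55091
The risk among the exposed is 1.55 times that among the unexposed.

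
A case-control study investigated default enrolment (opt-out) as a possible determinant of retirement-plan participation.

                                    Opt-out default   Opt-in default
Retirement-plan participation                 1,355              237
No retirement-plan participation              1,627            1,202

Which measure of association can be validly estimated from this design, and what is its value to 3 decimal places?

4.224

Reading the table with exposure as columns: a = 1355 (Opt-out default, case), b = 1627 (Opt-out default, non-case), c = 237 (Opt-in default, case), d = 1202.
This is a case-control study: participants were sampled on outcome status, so risks in the source population cannot be estimated directly — relative risk is not valid here. The odds ratio is the appropriate measure.
OR = (a·d)/(b·c) = (1355 × 1202) / (1627 × 237) = 1628710 / 385599 = 4.22384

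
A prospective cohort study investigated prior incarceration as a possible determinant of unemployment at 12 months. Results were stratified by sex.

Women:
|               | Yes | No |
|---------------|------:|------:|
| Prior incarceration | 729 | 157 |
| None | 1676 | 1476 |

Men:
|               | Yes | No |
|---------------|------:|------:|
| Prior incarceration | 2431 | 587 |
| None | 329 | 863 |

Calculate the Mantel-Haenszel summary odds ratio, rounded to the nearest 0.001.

OR_MH = Σ(aᵢdᵢ/nᵢ) / Σ(bᵢcᵢ/nᵢ), where nᵢ is the stratum total.
Stratum 1 (Women): n = 4038; a·d/n = 729·1476/4038 = 266.4695; b·c/n = 157·1676/4038 = 65.1639
Stratum 2 (Men): n = 4210; a·d/n = 2431·863/4210 = 498.3261; b·c/n = 587·329/4210 = 45.8724
OR_MH = (266.4695 + 498.3261) / (65.1639 + 45.8724) = 764.7957 / 111.0364 = 6.88779

6.888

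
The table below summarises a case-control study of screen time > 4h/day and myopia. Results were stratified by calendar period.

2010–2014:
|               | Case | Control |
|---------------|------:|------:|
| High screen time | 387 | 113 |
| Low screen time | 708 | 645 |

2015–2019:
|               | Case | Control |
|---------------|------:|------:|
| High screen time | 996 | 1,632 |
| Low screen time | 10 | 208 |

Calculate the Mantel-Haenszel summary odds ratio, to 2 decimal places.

4.24

OR_MH = Σ(aᵢdᵢ/nᵢ) / Σ(bᵢcᵢ/nᵢ), where nᵢ is the stratum total.
Stratum 1 (2010–2014): n = 1853; a·d/n = 387·645/1853 = 134.7086; b·c/n = 113·708/1853 = 43.1754
Stratum 2 (2015–2019): n = 2846; a·d/n = 996·208/2846 = 72.7927; b·c/n = 1632·10/2846 = 5.7344
OR_MH = (134.7086 + 72.7927) / (43.1754 + 5.7344) = 207.5013 / 48.9098 = 4.24253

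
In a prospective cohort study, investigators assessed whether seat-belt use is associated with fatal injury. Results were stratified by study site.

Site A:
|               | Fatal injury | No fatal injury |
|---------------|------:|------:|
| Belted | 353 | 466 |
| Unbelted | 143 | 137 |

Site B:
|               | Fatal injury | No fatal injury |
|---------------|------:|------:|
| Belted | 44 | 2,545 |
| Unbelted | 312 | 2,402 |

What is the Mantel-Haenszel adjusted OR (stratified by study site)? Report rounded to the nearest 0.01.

OR_MH = Σ(aᵢdᵢ/nᵢ) / Σ(bᵢcᵢ/nᵢ), where nᵢ is the stratum total.
Stratum 1 (Site A): n = 1099; a·d/n = 353·137/1099 = 44.0045; b·c/n = 466·143/1099 = 60.6351
Stratum 2 (Site B): n = 5303; a·d/n = 44·2402/5303 = 19.9299; b·c/n = 2545·312/5303 = 149.7341
OR_MH = (44.0045 + 19.9299) / (60.6351 + 149.7341) = 63.9344 / 210.3692 = 0.30392

0.30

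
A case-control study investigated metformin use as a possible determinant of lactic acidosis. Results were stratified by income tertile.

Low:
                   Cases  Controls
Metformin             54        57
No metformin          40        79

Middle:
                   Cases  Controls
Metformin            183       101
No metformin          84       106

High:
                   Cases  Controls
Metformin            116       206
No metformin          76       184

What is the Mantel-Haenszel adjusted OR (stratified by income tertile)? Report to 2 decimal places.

OR_MH = Σ(aᵢdᵢ/nᵢ) / Σ(bᵢcᵢ/nᵢ), where nᵢ is the stratum total.
Stratum 1 (Low): n = 230; a·d/n = 54·79/230 = 18.5478; b·c/n = 57·40/230 = 9.9130
Stratum 2 (Middle): n = 474; a·d/n = 183·106/474 = 40.9241; b·c/n = 101·84/474 = 17.8987
Stratum 3 (High): n = 582; a·d/n = 116·184/582 = 36.6735; b·c/n = 206·76/582 = 26.9003
OR_MH = (18.5478 + 40.9241 + 36.6735) / (9.9130 + 17.8987 + 26.9003) = 96.1454 / 54.7121 = 1.75730

1.76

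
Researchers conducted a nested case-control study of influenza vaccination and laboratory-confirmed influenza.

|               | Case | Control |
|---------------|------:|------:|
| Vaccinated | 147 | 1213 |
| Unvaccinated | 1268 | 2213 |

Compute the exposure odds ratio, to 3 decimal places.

Cells: a = 147, b = 1213, c = 1268, d = 2213.
OR = (a·d)/(b·c) = (147 × 2213) / (1213 × 1268) = 325311 / 1538084 = 0.21150
Exposure is associated with lower odds of laboratory-confirmed influenza (OR = 0.21 < 1).

0.212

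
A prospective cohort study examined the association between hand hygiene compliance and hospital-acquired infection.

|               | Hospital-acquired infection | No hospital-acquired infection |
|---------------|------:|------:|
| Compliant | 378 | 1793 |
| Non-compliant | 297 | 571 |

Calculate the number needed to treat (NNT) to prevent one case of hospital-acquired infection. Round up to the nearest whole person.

6

Risk in treated group = 378/2171 = 0.17411; risk in control = 297/868 = 0.34217.
Absolute risk reduction = 0.34217 − 0.17411 = 0.16805
NNT = 1 / ARR = 1 / 0.16805 = 5.951 → round up → 6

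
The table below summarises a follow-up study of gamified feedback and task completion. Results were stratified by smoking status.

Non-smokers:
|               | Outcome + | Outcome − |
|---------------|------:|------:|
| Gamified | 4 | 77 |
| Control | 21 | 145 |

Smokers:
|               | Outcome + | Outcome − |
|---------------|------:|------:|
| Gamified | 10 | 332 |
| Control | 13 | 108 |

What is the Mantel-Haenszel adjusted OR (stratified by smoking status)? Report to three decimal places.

OR_MH = Σ(aᵢdᵢ/nᵢ) / Σ(bᵢcᵢ/nᵢ), where nᵢ is the stratum total.
Stratum 1 (Non-smokers): n = 247; a·d/n = 4·145/247 = 2.3482; b·c/n = 77·21/247 = 6.5466
Stratum 2 (Smokers): n = 463; a·d/n = 10·108/463 = 2.3326; b·c/n = 332·13/463 = 9.3218
OR_MH = (2.3482 + 2.3326) / (6.5466 + 9.3218) = 4.6808 / 15.8684 = 0.29498

0.295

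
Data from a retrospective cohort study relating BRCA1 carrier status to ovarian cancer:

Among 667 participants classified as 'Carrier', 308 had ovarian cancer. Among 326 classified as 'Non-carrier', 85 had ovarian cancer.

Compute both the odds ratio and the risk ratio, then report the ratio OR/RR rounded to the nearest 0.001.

1.374

From the description: a = 308, b = 359, c = 85, d = 241.
OR = (308·241)/(359·85) = 74228/30515 = 2.43251
Risk in exposed = 308/667 = 0.46177; risk in unexposed = 85/326 = 0.26074; RR = 1.77102
OR/RR = 2.43251 / 1.77102 = 1.37351
The outcome is not rare, so the OR lies further from 1 than the RR.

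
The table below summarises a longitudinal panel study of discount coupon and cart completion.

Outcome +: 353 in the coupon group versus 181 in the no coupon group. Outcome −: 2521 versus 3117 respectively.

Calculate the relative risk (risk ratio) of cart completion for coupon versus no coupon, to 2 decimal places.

2.24

From the description: a = 353, b = 2521, c = 181, d = 3117.
Risk in exposed = 353/2874 = 0.12283; risk in unexposed = 181/3298 = 0.05488.
RR = 0.12283 / 0.05488 = 2.23800
The risk among the exposed is 2.24 times that among the unexposed.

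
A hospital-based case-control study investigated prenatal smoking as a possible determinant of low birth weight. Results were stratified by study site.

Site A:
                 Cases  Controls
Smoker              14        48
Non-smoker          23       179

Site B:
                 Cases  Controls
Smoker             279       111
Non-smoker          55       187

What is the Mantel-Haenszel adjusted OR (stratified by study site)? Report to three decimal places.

OR_MH = Σ(aᵢdᵢ/nᵢ) / Σ(bᵢcᵢ/nᵢ), where nᵢ is the stratum total.
Stratum 1 (Site A): n = 264; a·d/n = 14·179/264 = 9.4924; b·c/n = 48·23/264 = 4.1818
Stratum 2 (Site B): n = 632; a·d/n = 279·187/632 = 82.5522; b·c/n = 111·55/632 = 9.6598
OR_MH = (9.4924 + 82.5522) / (4.1818 + 9.6598) = 92.0446 / 13.8416 = 6.64984

6.650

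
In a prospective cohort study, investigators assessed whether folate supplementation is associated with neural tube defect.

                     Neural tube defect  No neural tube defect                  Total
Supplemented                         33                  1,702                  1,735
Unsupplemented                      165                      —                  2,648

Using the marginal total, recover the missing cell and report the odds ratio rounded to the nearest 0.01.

The missing cell is in the unexposed row: 2648 − 165 = 2483.
So a = 33, b = 1702, c = 165, d = 2483.
OR = (a·d)/(b·c) = (33 × 2483) / (1702 × 165) = 81939 / 280830 = 0.29177

0.29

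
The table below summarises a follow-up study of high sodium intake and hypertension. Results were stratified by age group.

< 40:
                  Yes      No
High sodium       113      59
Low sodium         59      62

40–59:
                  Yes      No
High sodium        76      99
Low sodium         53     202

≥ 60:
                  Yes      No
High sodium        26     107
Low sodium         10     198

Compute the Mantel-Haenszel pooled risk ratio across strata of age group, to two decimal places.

RR_MH = Σ(aᵢ·n₀ᵢ/nᵢ) / Σ(cᵢ·n₁ᵢ/nᵢ), with n₁ᵢ = aᵢ+bᵢ (exposed), n₀ᵢ = cᵢ+dᵢ (unexposed), nᵢ = n₁ᵢ+n₀ᵢ.
Stratum 1 (< 40): n₁ = 172, n₀ = 121, n = 293; a·n₀/n = 113·121/293 = 46.6655; c·n₁/n = 59·172/293 = 34.6348
Stratum 2 (40–59): n₁ = 175, n₀ = 255, n = 430; a·n₀/n = 76·255/430 = 45.0698; c·n₁/n = 53·175/430 = 21.5698
Stratum 3 (≥ 60): n₁ = 133, n₀ = 208, n = 341; a·n₀/n = 26·208/341 = 15.8592; c·n₁/n = 10·133/341 = 3.9003
RR_MH = (46.6655 + 45.0698 + 15.8592) / (34.6348 + 21.5698 + 3.9003) = 107.5945 / 60.1049 = 1.79011

1.79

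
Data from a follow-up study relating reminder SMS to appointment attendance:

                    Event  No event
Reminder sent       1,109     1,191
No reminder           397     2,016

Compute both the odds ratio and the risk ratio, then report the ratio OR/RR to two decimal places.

Cells: a = 1109, b = 1191, c = 397, d = 2016.
OR = (1109·2016)/(1191·397) = 2235744/472827 = 4.72846
Risk in exposed = 1109/2300 = 0.48217; risk in unexposed = 397/2413 = 0.16453; RR = 2.93069
OR/RR = 4.72846 / 2.93069 = 1.61343
The outcome is not rare, so the OR lies further from 1 than the RR.

1.61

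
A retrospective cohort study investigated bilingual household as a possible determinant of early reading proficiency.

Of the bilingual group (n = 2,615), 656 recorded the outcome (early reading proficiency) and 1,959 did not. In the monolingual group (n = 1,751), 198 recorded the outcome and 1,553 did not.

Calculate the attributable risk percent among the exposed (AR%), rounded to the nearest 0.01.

54.92

From the description: a = 656, b = 1959, c = 198, d = 1553.
Risk in exposed = 656/2615 = 0.25086; risk in unexposed = 198/1751 = 0.11308.
RR = 0.25086/0.11308 = 2.21847
AR% = (RR − 1)/RR × 100 = (2.21847 − 1)/2.21847 × 100 = 54.9238%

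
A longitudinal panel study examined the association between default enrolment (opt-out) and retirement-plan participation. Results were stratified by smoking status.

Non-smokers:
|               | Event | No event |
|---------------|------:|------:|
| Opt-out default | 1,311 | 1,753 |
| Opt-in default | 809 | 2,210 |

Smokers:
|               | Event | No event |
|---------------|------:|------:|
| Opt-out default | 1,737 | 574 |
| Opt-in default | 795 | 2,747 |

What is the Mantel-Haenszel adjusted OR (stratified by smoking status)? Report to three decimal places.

OR_MH = Σ(aᵢdᵢ/nᵢ) / Σ(bᵢcᵢ/nᵢ), where nᵢ is the stratum total.
Stratum 1 (Non-smokers): n = 6083; a·d/n = 1311·2210/6083 = 476.2962; b·c/n = 1753·809/6083 = 233.1378
Stratum 2 (Smokers): n = 5853; a·d/n = 1737·2747/5853 = 815.2296; b·c/n = 574·795/5853 = 77.9651
OR_MH = (476.2962 + 815.2296) / (233.1378 + 77.9651) = 1291.5259 / 311.1029 = 4.15144

4.151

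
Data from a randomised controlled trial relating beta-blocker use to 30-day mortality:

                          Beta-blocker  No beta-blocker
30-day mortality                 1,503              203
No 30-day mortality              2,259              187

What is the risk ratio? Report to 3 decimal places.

0.768

Reading the table with exposure as columns: a = 1503 (Beta-blocker, case), b = 2259 (Beta-blocker, non-case), c = 203 (No beta-blocker, case), d = 187.
Risk in exposed = 1503/3762 = 0.39952; risk in unexposed = 203/390 = 0.52051.
RR = 0.39952 / 0.52051 = 0.76755
The risk is 23% lower among the exposed than among the unexposed.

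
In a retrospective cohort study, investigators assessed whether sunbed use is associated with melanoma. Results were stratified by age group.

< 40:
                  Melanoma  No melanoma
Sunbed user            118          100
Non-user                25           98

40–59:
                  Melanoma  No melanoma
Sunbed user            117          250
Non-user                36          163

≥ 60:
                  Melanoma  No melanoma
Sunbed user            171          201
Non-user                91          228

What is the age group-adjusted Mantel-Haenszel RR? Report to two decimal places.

1.84

RR_MH = Σ(aᵢ·n₀ᵢ/nᵢ) / Σ(cᵢ·n₁ᵢ/nᵢ), with n₁ᵢ = aᵢ+bᵢ (exposed), n₀ᵢ = cᵢ+dᵢ (unexposed), nᵢ = n₁ᵢ+n₀ᵢ.
Stratum 1 (< 40): n₁ = 218, n₀ = 123, n = 341; a·n₀/n = 118·123/341 = 42.5630; c·n₁/n = 25·218/341 = 15.9824
Stratum 2 (40–59): n₁ = 367, n₀ = 199, n = 566; a·n₀/n = 117·199/566 = 41.1360; c·n₁/n = 36·367/566 = 23.3428
Stratum 3 (≥ 60): n₁ = 372, n₀ = 319, n = 691; a·n₀/n = 171·319/691 = 78.9421; c·n₁/n = 91·372/691 = 48.9899
RR_MH = (42.5630 + 41.1360 + 78.9421) / (15.9824 + 23.3428 + 48.9899) = 162.6412 / 88.3150 = 1.84160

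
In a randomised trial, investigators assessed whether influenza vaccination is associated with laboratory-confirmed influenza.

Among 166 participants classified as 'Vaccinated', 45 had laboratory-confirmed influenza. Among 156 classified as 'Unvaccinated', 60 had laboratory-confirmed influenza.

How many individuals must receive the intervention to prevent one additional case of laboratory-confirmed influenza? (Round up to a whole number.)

Risk in treated group = 45/166 = 0.27108; risk in control = 60/156 = 0.38462.
Absolute risk reduction = 0.38462 − 0.27108 = 0.11353
NNT = 1 / ARR = 1 / 0.11353 = 8.808 → round up → 9

9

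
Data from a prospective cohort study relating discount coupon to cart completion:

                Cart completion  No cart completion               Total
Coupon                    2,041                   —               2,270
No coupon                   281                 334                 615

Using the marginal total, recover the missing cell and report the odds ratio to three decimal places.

10.594

The missing cell is in the exposed row: 2270 − 2041 = 229.
So a = 2041, b = 229, c = 281, d = 334.
OR = (a·d)/(b·c) = (2041 × 334) / (229 × 281) = 681694 / 64349 = 10.59370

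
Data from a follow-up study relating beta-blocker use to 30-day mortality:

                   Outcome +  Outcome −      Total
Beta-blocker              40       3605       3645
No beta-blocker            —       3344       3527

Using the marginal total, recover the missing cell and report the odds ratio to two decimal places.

The missing cell is in the unexposed row: 3527 − 3344 = 183.
So a = 40, b = 3605, c = 183, d = 3344.
OR = (a·d)/(b·c) = (40 × 3344) / (3605 × 183) = 133760 / 659715 = 0.20275

0.20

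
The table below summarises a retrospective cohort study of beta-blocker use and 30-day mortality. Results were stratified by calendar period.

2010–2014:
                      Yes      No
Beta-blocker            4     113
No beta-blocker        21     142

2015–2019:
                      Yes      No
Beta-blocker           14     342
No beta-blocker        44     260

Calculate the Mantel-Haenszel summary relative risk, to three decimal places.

RR_MH = Σ(aᵢ·n₀ᵢ/nᵢ) / Σ(cᵢ·n₁ᵢ/nᵢ), with n₁ᵢ = aᵢ+bᵢ (exposed), n₀ᵢ = cᵢ+dᵢ (unexposed), nᵢ = n₁ᵢ+n₀ᵢ.
Stratum 1 (2010–2014): n₁ = 117, n₀ = 163, n = 280; a·n₀/n = 4·163/280 = 2.3286; c·n₁/n = 21·117/280 = 8.7750
Stratum 2 (2015–2019): n₁ = 356, n₀ = 304, n = 660; a·n₀/n = 14·304/660 = 6.4485; c·n₁/n = 44·356/660 = 23.7333
RR_MH = (2.3286 + 6.4485) / (8.7750 + 23.7333) = 8.7771 / 32.5083 = 0.26999

0.270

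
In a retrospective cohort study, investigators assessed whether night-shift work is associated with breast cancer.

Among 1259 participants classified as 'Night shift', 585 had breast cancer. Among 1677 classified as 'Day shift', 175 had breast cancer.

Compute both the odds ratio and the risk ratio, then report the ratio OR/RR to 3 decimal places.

1.673

From the description: a = 585, b = 674, c = 175, d = 1502.
OR = (585·1502)/(674·175) = 878670/117950 = 7.44951
Risk in exposed = 585/1259 = 0.46465; risk in unexposed = 175/1677 = 0.10435; RR = 4.45272
OR/RR = 7.44951 / 4.45272 = 1.67303
The outcome is not rare, so the OR lies further from 1 than the RR.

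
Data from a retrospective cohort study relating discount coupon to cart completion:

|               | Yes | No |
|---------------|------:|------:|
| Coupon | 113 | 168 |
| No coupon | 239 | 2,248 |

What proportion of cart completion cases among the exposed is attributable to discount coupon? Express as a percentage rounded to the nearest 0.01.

76.10

Cells: a = 113, b = 168, c = 239, d = 2248.
Risk in exposed = 113/281 = 0.40214; risk in unexposed = 239/2487 = 0.09610.
RR = 0.40214/0.09610 = 4.18456
AR% = (RR − 1)/RR × 100 = (4.18456 − 1)/4.18456 × 100 = 76.1026%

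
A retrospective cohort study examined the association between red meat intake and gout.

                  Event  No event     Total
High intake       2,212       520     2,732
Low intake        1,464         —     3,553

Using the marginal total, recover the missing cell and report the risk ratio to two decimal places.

1.96

The missing cell is in the unexposed row: 3553 − 1464 = 2089.
So a = 2212, b = 520, c = 1464, d = 2089.
RR = [a/(a+b)] / [c/(c+d)] = (2212/2732) / (1464/3553) = 0.80966/0.41205 = 1.96498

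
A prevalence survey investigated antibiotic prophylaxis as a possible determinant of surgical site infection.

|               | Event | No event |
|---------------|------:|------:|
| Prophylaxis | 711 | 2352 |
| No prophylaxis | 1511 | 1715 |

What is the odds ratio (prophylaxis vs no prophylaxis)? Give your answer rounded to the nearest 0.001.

Cells: a = 711, b = 2352, c = 1511, d = 1715.
OR = (a·d)/(b·c) = (711 × 1715) / (2352 × 1511) = 1219365 / 3553872 = 0.34311
Exposure is associated with lower odds of surgical site infection (OR = 0.34 < 1).

0.343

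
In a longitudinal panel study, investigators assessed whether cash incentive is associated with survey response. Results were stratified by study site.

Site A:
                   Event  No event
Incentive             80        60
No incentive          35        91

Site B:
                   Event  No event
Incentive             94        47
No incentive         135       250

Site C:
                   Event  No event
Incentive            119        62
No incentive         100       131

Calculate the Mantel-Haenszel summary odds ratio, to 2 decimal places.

3.14

OR_MH = Σ(aᵢdᵢ/nᵢ) / Σ(bᵢcᵢ/nᵢ), where nᵢ is the stratum total.
Stratum 1 (Site A): n = 266; a·d/n = 80·91/266 = 27.3684; b·c/n = 60·35/266 = 7.8947
Stratum 2 (Site B): n = 526; a·d/n = 94·250/526 = 44.6768; b·c/n = 47·135/526 = 12.0627
Stratum 3 (Site C): n = 412; a·d/n = 119·131/412 = 37.8374; b·c/n = 62·100/412 = 15.0485
OR_MH = (27.3684 + 44.6768 + 37.8374) / (7.8947 + 12.0627 + 15.0485) = 109.8826 / 35.0060 = 3.13896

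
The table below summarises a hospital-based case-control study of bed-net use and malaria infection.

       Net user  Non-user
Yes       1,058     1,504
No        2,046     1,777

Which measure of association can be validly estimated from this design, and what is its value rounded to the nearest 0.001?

Reading the table with exposure as columns: a = 1058 (Net user, case), b = 2046 (Net user, non-case), c = 1504 (Non-user, case), d = 1777.
This is a hospital-based case-control study: participants were sampled on outcome status, so risks in the source population cannot be estimated directly — relative risk is not valid here. The odds ratio is the appropriate measure.
OR = (a·d)/(b·c) = (1058 × 1777) / (2046 × 1504) = 1880066 / 3077184 = 0.61097

0.611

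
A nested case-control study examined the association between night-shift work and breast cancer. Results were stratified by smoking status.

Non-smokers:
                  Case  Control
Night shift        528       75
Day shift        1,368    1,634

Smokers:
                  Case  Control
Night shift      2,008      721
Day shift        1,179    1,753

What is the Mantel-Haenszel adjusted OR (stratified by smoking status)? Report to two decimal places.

OR_MH = Σ(aᵢdᵢ/nᵢ) / Σ(bᵢcᵢ/nᵢ), where nᵢ is the stratum total.
Stratum 1 (Non-smokers): n = 3605; a·d/n = 528·1634/3605 = 239.3209; b·c/n = 75·1368/3605 = 28.4605
Stratum 2 (Smokers): n = 5661; a·d/n = 2008·1753/5661 = 621.8025; b·c/n = 721·1179/5661 = 150.1606
OR_MH = (239.3209 + 621.8025) / (28.4605 + 150.1606) = 861.1235 / 178.6210 = 4.82095

4.82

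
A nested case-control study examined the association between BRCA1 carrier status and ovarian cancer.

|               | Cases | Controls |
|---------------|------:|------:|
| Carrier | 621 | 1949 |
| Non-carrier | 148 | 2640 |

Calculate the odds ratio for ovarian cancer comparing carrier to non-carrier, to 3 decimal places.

5.684

Cells: a = 621, b = 1949, c = 148, d = 2640.
OR = (a·d)/(b·c) = (621 × 2640) / (1949 × 148) = 1639440 / 288452 = 5.68358
The odds of ovarian cancer are about 5.68 times as high in the carrier group.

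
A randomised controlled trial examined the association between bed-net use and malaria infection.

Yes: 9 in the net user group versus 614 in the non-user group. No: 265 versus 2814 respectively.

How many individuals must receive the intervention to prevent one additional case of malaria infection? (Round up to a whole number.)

7

Risk in treated group = 9/274 = 0.03285; risk in control = 614/3428 = 0.17911.
Absolute risk reduction = 0.17911 − 0.03285 = 0.14627
NNT = 1 / ARR = 1 / 0.14627 = 6.837 → round up → 7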